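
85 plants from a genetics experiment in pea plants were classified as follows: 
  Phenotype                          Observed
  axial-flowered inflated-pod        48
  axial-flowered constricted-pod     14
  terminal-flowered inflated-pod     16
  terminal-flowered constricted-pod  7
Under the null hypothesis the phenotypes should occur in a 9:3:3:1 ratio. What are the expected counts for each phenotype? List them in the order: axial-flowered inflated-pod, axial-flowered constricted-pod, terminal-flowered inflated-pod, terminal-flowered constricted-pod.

Expected counts for N = 85 under a 9:3:3:1 ratio (total parts = 16):
  axial-flowered inflated-pod: 85 × 9/16 = 47.8125
  axial-flowered constricted-pod: 85 × 3/16 = 15.9375
  terminal-flowered inflated-pod: 85 × 3/16 = 15.9375
  terminal-flowered constricted-pod: 85 × 1/16 = 5.3125

47.8125, 15.9375, 15.9375, 5.3125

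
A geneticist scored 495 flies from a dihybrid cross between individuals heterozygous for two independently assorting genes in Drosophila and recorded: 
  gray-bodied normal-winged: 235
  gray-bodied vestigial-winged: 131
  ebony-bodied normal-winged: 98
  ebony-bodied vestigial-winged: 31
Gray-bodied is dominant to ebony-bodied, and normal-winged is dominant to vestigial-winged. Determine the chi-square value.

22.779

A dihybrid F₂ with independent assortment and complete dominance at both loci gives a 9:3:3:1 phenotypic ratio.
Expected counts for N = 495 under a 9:3:3:1 ratio (total parts = 16):
  gray-bodied normal-winged: 495 × 9/16 = 278.4375
  gray-bodied vestigial-winged: 495 × 3/16 = 92.8125
  ebony-bodied normal-winged: 495 × 3/16 = 92.8125
  ebony-bodied vestigial-winged: 495 × 1/16 = 30.9375
χ² = Σ (O − E)² / E
  gray-bodied normal-winged: (235 − 278.4375)² / 278.4375 = 6.7764
  gray-bodied vestigial-winged: (131 − 92.8125)² / 92.8125 = 15.7122
  ebony-bodied normal-winged: (98 − 92.8125)² / 92.8125 = 0.2899
  ebony-bodied vestigial-winged: (31 − 30.9375)² / 30.9375 = 0.0001
χ² = 6.7764 + 15.7122 + 0.2899 + 0.0001 = 22.7786 ≈ 22.779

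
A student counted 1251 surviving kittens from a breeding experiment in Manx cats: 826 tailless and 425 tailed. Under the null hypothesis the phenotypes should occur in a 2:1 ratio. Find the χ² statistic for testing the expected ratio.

Total ratio parts = 3. Expected numbers out of 1251:
  tailless: 1251 × 2/3 = 834
  tailed: 1251 × 1/3 = 417
χ² = Σ (O − E)² / E
  tailless: (826 − 834)² / 834 = 0.0767
  tailed: (425 − 417)² / 417 = 0.1535
χ² = 0.0767 + 0.1535 = 0.2302 ≈ 0.230

0.230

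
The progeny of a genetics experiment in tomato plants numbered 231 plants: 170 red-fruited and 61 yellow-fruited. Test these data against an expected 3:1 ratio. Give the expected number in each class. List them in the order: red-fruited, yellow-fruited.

Expected counts for N = 231 under a 3:1 ratio (total parts = 4):
  red-fruited: 231 × 3/4 = 173.25
  yellow-fruited: 231 × 1/4 = 57.75

173.25, 57.75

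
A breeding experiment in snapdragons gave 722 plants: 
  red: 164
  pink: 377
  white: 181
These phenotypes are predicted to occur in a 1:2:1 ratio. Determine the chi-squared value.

The 1:2:1 ratio has 4 parts, so with N = 722 the expected counts are:
  red: 722 × 1/4 = 180.5
  pink: 722 × 2/4 = 361
  white: 722 × 1/4 = 180.5
χ² = Σ (O − E)² / E
  red: (164 − 180.5)² / 180.5 = 1.5083
  pink: (377 − 361)² / 361 = 0.7091
  white: (181 − 180.5)² / 180.5 = 0.0014
χ² = 1.5083 + 0.7091 + 0.0014 = 2.2188 ≈ 2.219

2.219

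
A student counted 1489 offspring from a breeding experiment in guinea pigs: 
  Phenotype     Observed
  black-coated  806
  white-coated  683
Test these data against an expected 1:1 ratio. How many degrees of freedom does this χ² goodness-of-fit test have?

A goodness-of-fit test with 2 phenotype classes has df = 2 − 1 = 1.

1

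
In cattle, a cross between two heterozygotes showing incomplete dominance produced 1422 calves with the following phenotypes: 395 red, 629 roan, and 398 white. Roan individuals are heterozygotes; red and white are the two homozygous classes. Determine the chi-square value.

18.927

With incomplete dominance, a heterozygote × heterozygote cross gives a 1:2:1 phenotypic ratio.
Total ratio parts = 4. Expected numbers out of 1422:
  red: 1422 × 1/4 = 355.5
  roan: 1422 × 2/4 = 711
  white: 1422 × 1/4 = 355.5
χ² = Σ (O − E)² / E
  red: (395 − 355.5)² / 355.5 = 4.3889
  roan: (629 − 711)² / 711 = 9.4571
  white: (398 − 355.5)² / 355.5 = 5.0809
χ² = 4.3889 + 9.4571 + 5.0809 = 18.9269 ≈ 18.927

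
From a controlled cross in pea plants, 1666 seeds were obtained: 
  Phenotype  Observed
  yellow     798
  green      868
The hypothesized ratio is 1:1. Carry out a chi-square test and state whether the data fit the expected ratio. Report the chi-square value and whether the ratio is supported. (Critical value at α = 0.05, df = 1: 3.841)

2.941; consistent

The 1:1 ratio has 2 parts, so with N = 1666 the expected counts are:
  yellow: 1666 × 1/2 = 833
  green: 1666 × 1/2 = 833
χ² = Σ (O − E)² / E
  yellow: (798 − 833)² / 833 = 1.4706
  green: (868 − 833)² / 833 = 1.4706
χ² = 1.4706 + 1.4706 = 2.9412 ≈ 2.941
Degrees of freedom = 2 − 1 = 1; critical value at α = 0.05 is 3.841.
Since 2.941 < 3.841, we fail to reject the null hypothesis — the data are consistent with the 1:1 ratio.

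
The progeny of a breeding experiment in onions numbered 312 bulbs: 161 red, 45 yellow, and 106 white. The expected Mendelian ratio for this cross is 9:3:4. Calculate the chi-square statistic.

The 9:3:4 ratio has 16 parts, so with N = 312 the expected counts are:
  red: 312 × 9/16 = 175.5
  yellow: 312 × 3/16 = 58.5
  white: 312 × 4/16 = 78
χ² = Σ (O − E)² / E
  red: (161 − 175.5)² / 175.5 = 1.1980
  yellow: (45 − 58.5)² / 58.5 = 3.1154
  white: (106 − 78)² / 78 = 10.0513
χ² = 1.1980 + 3.1154 + 10.0513 = 14.3647 ≈ 14.365

14.365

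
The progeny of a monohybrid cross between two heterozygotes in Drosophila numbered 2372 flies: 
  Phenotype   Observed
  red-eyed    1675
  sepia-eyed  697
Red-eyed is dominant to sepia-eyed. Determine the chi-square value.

24.319

For a monohybrid cross between heterozygotes with complete dominance, the expected phenotypic ratio is 3:1.
The 3:1 ratio has 4 parts, so with N = 2372 the expected counts are:
  red-eyed: 2372 × 3/4 = 1779
  sepia-eyed: 2372 × 1/4 = 593
χ² = Σ (O − E)² / E
  red-eyed: (1675 − 1779)² / 1779 = 6.0798
  sepia-eyed: (697 − 593)² / 593 = 18.2395
χ² = 6.0798 + 18.2395 = 24.3193 ≈ 24.319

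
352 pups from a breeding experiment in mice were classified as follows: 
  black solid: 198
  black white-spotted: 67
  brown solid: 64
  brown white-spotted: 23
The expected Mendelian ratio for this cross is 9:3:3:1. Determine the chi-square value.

The 9:3:3:1 ratio has 16 parts, so with N = 352 the expected counts are:
  black solid: 352 × 9/16 = 198
  black white-spotted: 352 × 3/16 = 66
  brown solid: 352 × 3/16 = 66
  brown white-spotted: 352 × 1/16 = 22
χ² = Σ (O − E)² / E
  black solid: (198 − 198)² / 198 = 0.0000
  black white-spotted: (67 − 66)² / 66 = 0.0152
  brown solid: (64 − 66)² / 66 = 0.0606
  brown white-spotted: (23 − 22)² / 22 = 0.0455
χ² = 0.0000 + 0.0152 + 0.0606 + 0.0455 = 0.1213 ≈ 0.121

0.121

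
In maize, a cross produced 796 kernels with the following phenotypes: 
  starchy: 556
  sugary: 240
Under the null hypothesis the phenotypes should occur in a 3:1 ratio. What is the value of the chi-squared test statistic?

Total ratio parts = 4. Expected numbers out of 796:
  starchy: 796 × 3/4 = 597
  sugary: 796 × 1/4 = 199
χ² = Σ (O − E)² / E
  starchy: (556 − 597)² / 597 = 2.8157
  sugary: (240 − 199)² / 199 = 8.4472
χ² = 2.8157 + 8.4472 = 11.2629 ≈ 11.263

11.263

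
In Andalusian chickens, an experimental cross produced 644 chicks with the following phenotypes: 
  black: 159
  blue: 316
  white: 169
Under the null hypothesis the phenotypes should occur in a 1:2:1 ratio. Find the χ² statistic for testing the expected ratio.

0.534

The 1:2:1 ratio has 4 parts, so with N = 644 the expected counts are:
  black: 644 × 1/4 = 161
  blue: 644 × 2/4 = 322
  white: 644 × 1/4 = 161
χ² = Σ (O − E)² / E
  black: (159 − 161)² / 161 = 0.0248
  blue: (316 − 322)² / 322 = 0.1118
  white: (169 − 161)² / 161 = 0.3975
χ² = 0.0248 + 0.1118 + 0.3975 = 0.5341 ≈ 0.534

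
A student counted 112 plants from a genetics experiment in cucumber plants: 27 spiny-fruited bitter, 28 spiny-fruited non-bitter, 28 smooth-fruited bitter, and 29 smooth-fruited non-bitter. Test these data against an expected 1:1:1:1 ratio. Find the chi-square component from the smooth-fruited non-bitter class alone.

Expected counts for N = 112 under a 1:1:1:1 ratio (total parts = 4):
  spiny-fruited bitter: 112 × 1/4 = 28
  spiny-fruited non-bitter: 112 × 1/4 = 28
  smooth-fruited bitter: 112 × 1/4 = 28
  smooth-fruited non-bitter: 112 × 1/4 = 28
Contribution of smooth-fruited non-bitter: (29 − 28)² / 28 = 0.0357

0.036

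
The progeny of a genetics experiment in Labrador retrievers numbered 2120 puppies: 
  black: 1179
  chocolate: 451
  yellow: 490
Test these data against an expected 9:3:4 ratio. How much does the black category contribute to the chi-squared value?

0.153

Expected counts for N = 2120 under a 9:3:4 ratio (total parts = 16):
  black: 2120 × 9/16 = 1192.5
  chocolate: 2120 × 3/16 = 397.5
  yellow: 2120 × 4/16 = 530
Contribution of black: (1179 − 1192.5)² / 1192.5 = 0.1528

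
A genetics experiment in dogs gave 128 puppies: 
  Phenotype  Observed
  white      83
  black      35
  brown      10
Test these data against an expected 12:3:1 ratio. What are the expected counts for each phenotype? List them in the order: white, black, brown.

96, 24, 8

The 12:3:1 ratio has 16 parts, so with N = 128 the expected counts are:
  white: 128 × 12/16 = 96
  black: 128 × 3/16 = 24
  brown: 128 × 1/16 = 8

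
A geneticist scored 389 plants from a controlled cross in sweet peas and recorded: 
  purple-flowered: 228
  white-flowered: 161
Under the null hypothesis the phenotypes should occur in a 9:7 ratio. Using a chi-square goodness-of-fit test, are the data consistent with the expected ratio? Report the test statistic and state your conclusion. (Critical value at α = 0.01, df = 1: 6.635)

The 9:7 ratio has 16 parts, so with N = 389 the expected counts are:
  purple-flowered: 389 × 9/16 = 218.8125
  white-flowered: 389 × 7/16 = 170.1875
χ² = Σ (O − E)² / E
  purple-flowered: (228 − 218.8125)² / 218.8125 = 0.3858
  white-flowered: (161 − 170.1875)² / 170.1875 = 0.4960
χ² = 0.3858 + 0.4960 = 0.8818 ≈ 0.882
Degrees of freedom = 2 − 1 = 1; critical value at α = 0.01 is 6.635.
Since 0.882 < 6.635, we fail to reject the null hypothesis — the data are consistent with the 9:7 ratio.

0.882; consistent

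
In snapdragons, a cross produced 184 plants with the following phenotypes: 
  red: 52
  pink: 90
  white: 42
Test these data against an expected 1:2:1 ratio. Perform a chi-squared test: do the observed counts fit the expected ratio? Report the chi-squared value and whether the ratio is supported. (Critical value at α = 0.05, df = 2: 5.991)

The 1:2:1 ratio has 4 parts, so with N = 184 the expected counts are:
  red: 184 × 1/4 = 46
  pink: 184 × 2/4 = 92
  white: 184 × 1/4 = 46
χ² = Σ (O − E)² / E
  red: (52 − 46)² / 46 = 0.7826
  pink: (90 − 92)² / 92 = 0.0435
  white: (42 − 46)² / 46 = 0.3478
χ² = 0.7826 + 0.0435 + 0.3478 = 1.1739 ≈ 1.174
Degrees of freedom = 3 − 1 = 2; critical value at α = 0.05 is 5.991.
Since 1.174 < 5.991, we fail to reject the null hypothesis — the data are consistent with the 1:2:1 ratio.

1.174; consistent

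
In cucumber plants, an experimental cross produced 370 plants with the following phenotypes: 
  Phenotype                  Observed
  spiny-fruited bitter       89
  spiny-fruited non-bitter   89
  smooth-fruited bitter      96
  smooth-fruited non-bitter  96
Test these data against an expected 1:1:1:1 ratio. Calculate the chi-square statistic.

Under the 1:1:1:1 hypothesis (Σ ratio = 4, N = 370):
  spiny-fruited bitter: 370 × 1/4 = 92.5
  spiny-fruited non-bitter: 370 × 1/4 = 92.5
  smooth-fruited bitter: 370 × 1/4 = 92.5
  smooth-fruited non-bitter: 370 × 1/4 = 92.5
χ² = Σ (O − E)² / E
  spiny-fruited bitter: (89 − 92.5)² / 92.5 = 0.1324
  spiny-fruited non-bitter: (89 − 92.5)² / 92.5 = 0.1324
  smooth-fruited bitter: (96 − 92.5)² / 92.5 = 0.1324
  smooth-fruited non-bitter: (96 − 92.5)² / 92.5 = 0.1324
χ² = 0.1324 + 0.1324 + 0.1324 + 0.1324 = 0.5296 ≈ 0.530

0.530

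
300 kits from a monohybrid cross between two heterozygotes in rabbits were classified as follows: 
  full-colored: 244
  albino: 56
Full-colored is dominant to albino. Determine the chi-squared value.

For a monohybrid cross between heterozygotes with complete dominance, the expected phenotypic ratio is 3:1.
Under the 3:1 hypothesis (Σ ratio = 4, N = 300):
  full-colored: 300 × 3/4 = 225
  albino: 300 × 1/4 = 75
χ² = Σ (O − E)² / E
  full-colored: (244 − 225)² / 225 = 1.6044
  albino: (56 − 75)² / 75 = 4.8133
χ² = 1.6044 + 4.8133 = 6.4177 ≈ 6.418

6.418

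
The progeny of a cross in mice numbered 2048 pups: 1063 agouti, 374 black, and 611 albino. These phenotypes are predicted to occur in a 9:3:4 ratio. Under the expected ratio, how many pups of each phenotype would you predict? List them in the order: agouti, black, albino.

1152, 384, 512

Total ratio parts = 16. Expected numbers out of 2048:
  agouti: 2048 × 9/16 = 1152
  black: 2048 × 3/16 = 384
  albino: 2048 × 4/16 = 512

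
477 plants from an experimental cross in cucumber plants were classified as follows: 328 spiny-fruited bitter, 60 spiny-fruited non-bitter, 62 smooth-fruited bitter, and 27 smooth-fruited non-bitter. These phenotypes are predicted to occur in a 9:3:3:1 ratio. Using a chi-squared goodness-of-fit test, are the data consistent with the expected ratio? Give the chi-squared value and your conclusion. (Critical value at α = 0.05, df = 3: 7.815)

Under the 9:3:3:1 hypothesis (Σ ratio = 16, N = 477):
  spiny-fruited bitter: 477 × 9/16 = 268.3125
  spiny-fruited non-bitter: 477 × 3/16 = 89.4375
  smooth-fruited bitter: 477 × 3/16 = 89.4375
  smooth-fruited non-bitter: 477 × 1/16 = 29.8125
χ² = Σ (O − E)² / E
  spiny-fruited bitter: (328 − 268.3125)² / 268.3125 = 13.2778
  spiny-fruited non-bitter: (60 − 89.4375)² / 89.4375 = 9.6891
  smooth-fruited bitter: (62 − 89.4375)² / 89.4375 = 8.4172
  smooth-fruited non-bitter: (27 − 29.8125)² / 29.8125 = 0.2653
χ² = 13.2778 + 9.6891 + 8.4172 + 0.2653 = 31.6494 ≈ 31.649
Degrees of freedom = 4 − 1 = 3; critical value at α = 0.05 is 7.815.
Since 31.649 > 7.815, we reject the null hypothesis — the data do not fit the 9:3:3:1 ratio.

31.649; not consistent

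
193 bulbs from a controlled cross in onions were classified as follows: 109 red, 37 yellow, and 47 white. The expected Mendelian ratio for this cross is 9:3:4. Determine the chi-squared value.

0.052

Total ratio parts = 16. Expected numbers out of 193:
  red: 193 × 9/16 = 108.5625
  yellow: 193 × 3/16 = 36.1875
  white: 193 × 4/16 = 48.25
χ² = Σ (O − E)² / E
  red: (109 − 108.5625)² / 108.5625 = 0.0018
  yellow: (37 − 36.1875)² / 36.1875 = 0.0182
  white: (47 − 48.25)² / 48.25 = 0.0324
χ² = 0.0018 + 0.0182 + 0.0324 = 0.0524 ≈ 0.052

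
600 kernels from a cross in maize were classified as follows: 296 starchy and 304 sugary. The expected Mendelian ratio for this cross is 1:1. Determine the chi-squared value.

0.107

Under the 1:1 hypothesis (Σ ratio = 2, N = 600):
  starchy: 600 × 1/2 = 300
  sugary: 600 × 1/2 = 300
χ² = Σ (O − E)² / E
  starchy: (296 − 300)² / 300 = 0.0533
  sugary: (304 − 300)² / 300 = 0.0533
χ² = 0.0533 + 0.0533 = 0.1066 ≈ 0.107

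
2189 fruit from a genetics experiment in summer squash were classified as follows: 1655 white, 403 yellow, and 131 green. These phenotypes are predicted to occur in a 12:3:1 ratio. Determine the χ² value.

0.489

The 12:3:1 ratio has 16 parts, so with N = 2189 the expected counts are:
  white: 2189 × 12/16 = 1641.75
  yellow: 2189 × 3/16 = 410.4375
  green: 2189 × 1/16 = 136.8125
χ² = Σ (O − E)² / E
  white: (1655 − 1641.75)² / 1641.75 = 0.1069
  yellow: (403 − 410.4375)² / 410.4375 = 0.1348
  green: (131 − 136.8125)² / 136.8125 = 0.2469
χ² = 0.1069 + 0.1348 + 0.2469 = 0.4886 ≈ 0.489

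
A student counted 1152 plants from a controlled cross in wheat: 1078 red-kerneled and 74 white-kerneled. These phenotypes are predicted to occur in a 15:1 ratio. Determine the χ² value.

Under the 15:1 hypothesis (Σ ratio = 16, N = 1152):
  red-kerneled: 1152 × 15/16 = 1080
  white-kerneled: 1152 × 1/16 = 72
χ² = Σ (O − E)² / E
  red-kerneled: (1078 − 1080)² / 1080 = 0.0037
  white-kerneled: (74 − 72)² / 72 = 0.0556
χ² = 0.0037 + 0.0556 = 0.0593 ≈ 0.059

0.059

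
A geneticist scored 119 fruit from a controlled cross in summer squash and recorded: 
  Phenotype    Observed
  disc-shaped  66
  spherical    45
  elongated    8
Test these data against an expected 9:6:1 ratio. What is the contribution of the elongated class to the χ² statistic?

Expected counts for N = 119 under a 9:6:1 ratio (total parts = 16):
  disc-shaped: 119 × 9/16 = 66.9375
  spherical: 119 × 6/16 = 44.625
  elongated: 119 × 1/16 = 7.4375
Contribution of elongated: (8 − 7.4375)² / 7.4375 = 0.0425

0.043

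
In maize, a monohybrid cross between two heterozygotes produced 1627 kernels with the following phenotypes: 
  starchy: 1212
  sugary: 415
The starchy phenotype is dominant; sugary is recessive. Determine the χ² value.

For a monohybrid cross between heterozygotes with complete dominance, the expected phenotypic ratio is 3:1.
Total ratio parts = 4. Expected numbers out of 1627:
  starchy: 1627 × 3/4 = 1220.25
  sugary: 1627 × 1/4 = 406.75
χ² = Σ (O − E)² / E
  starchy: (1212 − 1220.25)² / 1220.25 = 0.0558
  sugary: (415 − 406.75)² / 406.75 = 0.1673
χ² = 0.0558 + 0.1673 = 0.2231 ≈ 0.223

0.223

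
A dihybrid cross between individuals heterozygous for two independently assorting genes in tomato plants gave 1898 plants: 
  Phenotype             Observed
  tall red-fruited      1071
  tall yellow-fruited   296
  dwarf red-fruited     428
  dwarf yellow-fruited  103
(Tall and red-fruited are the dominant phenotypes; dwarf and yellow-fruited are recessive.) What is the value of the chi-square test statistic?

A dihybrid F₂ with independent assortment and complete dominance at both loci gives a 9:3:3:1 phenotypic ratio.
Total ratio parts = 16. Expected numbers out of 1898:
  tall red-fruited: 1898 × 9/16 = 1067.625
  tall yellow-fruited: 1898 × 3/16 = 355.875
  dwarf red-fruited: 1898 × 3/16 = 355.875
  dwarf yellow-fruited: 1898 × 1/16 = 118.625
χ² = Σ (O − E)² / E
  tall red-fruited: (1071 − 1067.625)² / 1067.625 = 0.0107
  tall yellow-fruited: (296 − 355.875)² / 355.875 = 10.0738
  dwarf red-fruited: (428 − 355.875)² / 355.875 = 14.6175
  dwarf yellow-fruited: (103 − 118.625)² / 118.625 = 2.0581
χ² = 0.0107 + 10.0738 + 14.6175 + 2.0581 = 26.7601 ≈ 26.760

26.760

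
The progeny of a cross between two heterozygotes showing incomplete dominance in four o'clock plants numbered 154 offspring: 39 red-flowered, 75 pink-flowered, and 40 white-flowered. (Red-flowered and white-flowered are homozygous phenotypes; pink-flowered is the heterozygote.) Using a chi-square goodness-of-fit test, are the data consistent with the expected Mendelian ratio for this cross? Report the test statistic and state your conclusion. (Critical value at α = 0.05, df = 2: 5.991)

With incomplete dominance, a heterozygote × heterozygote cross gives a 1:2:1 phenotypic ratio.
The 1:2:1 ratio has 4 parts, so with N = 154 the expected counts are:
  red-flowered: 154 × 1/4 = 38.5
  pink-flowered: 154 × 2/4 = 77
  white-flowered: 154 × 1/4 = 38.5
χ² = Σ (O − E)² / E
  red-flowered: (39 − 38.5)² / 38.5 = 0.0065
  pink-flowered: (75 − 77)² / 77 = 0.0519
  white-flowered: (40 − 38.5)² / 38.5 = 0.0584
χ² = 0.0065 + 0.0519 + 0.0584 = 0.1168 ≈ 0.117
Degrees of freedom = 3 − 1 = 2; critical value at α = 0.05 is 5.991.
Since 0.117 < 5.991, we fail to reject the null hypothesis — the data are consistent with the 1:2:1 ratio.

0.117; consistent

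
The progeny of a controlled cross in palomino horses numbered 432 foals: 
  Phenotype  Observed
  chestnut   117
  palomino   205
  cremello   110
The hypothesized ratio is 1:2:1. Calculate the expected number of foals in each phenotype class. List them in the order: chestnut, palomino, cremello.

108, 216, 108

The 1:2:1 ratio has 4 parts, so with N = 432 the expected counts are:
  chestnut: 432 × 1/4 = 108
  palomino: 432 × 2/4 = 216
  cremello: 432 × 1/4 = 108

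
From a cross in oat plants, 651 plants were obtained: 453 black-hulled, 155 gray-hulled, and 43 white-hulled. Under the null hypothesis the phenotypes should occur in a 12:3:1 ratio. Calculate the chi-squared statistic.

11.564

Under the 12:3:1 hypothesis (Σ ratio = 16, N = 651):
  black-hulled: 651 × 12/16 = 488.25
  gray-hulled: 651 × 3/16 = 122.0625
  white-hulled: 651 × 1/16 = 40.6875
χ² = Σ (O − E)² / E
  black-hulled: (453 − 488.25)² / 488.25 = 2.5449
  gray-hulled: (155 − 122.0625)² / 122.0625 = 8.8879
  white-hulled: (43 − 40.6875)² / 40.6875 = 0.1314
χ² = 2.5449 + 8.8879 + 0.1314 = 11.5642 ≈ 11.564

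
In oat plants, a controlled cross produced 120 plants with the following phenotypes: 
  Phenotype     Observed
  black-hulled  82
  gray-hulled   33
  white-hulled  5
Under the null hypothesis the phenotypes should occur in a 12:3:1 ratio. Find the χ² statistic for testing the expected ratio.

Total ratio parts = 16. Expected numbers out of 120:
  black-hulled: 120 × 12/16 = 90
  gray-hulled: 120 × 3/16 = 22.5
  white-hulled: 120 × 1/16 = 7.5
χ² = Σ (O − E)² / E
  black-hulled: (82 − 90)² / 90 = 0.7111
  gray-hulled: (33 − 22.5)² / 22.5 = 4.9000
  white-hulled: (5 − 7.5)² / 7.5 = 0.8333
χ² = 0.7111 + 4.9000 + 0.8333 = 6.4444 ≈ 6.444

6.444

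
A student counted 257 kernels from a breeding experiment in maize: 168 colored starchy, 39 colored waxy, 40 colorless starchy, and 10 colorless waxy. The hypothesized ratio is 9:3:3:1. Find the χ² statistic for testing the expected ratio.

9.231

The 9:3:3:1 ratio has 16 parts, so with N = 257 the expected counts are:
  colored starchy: 257 × 9/16 = 144.5625
  colored waxy: 257 × 3/16 = 48.1875
  colorless starchy: 257 × 3/16 = 48.1875
  colorless waxy: 257 × 1/16 = 16.0625
χ² = Σ (O − E)² / E
  colored starchy: (168 − 144.5625)² / 144.5625 = 3.7999
  colored waxy: (39 − 48.1875)² / 48.1875 = 1.7517
  colorless starchy: (40 − 48.1875)² / 48.1875 = 1.3911
  colorless waxy: (10 − 16.0625)² / 16.0625 = 2.2882
χ² = 3.7999 + 1.7517 + 1.3911 + 2.2882 = 9.2309 ≈ 9.231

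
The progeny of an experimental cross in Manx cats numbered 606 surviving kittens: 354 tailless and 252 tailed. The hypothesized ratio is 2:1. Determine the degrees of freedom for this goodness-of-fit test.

A goodness-of-fit test with 2 phenotype classes has df = 2 − 1 = 1.

1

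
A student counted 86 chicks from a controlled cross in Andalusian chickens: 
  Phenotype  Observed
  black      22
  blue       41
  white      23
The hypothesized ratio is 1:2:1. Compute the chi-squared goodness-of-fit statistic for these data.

0.209

Under the 1:2:1 hypothesis (Σ ratio = 4, N = 86):
  black: 86 × 1/4 = 21.5
  blue: 86 × 2/4 = 43
  white: 86 × 1/4 = 21.5
χ² = Σ (O − E)² / E
  black: (22 − 21.5)² / 21.5 = 0.0116
  blue: (41 − 43)² / 43 = 0.0930
  white: (23 − 21.5)² / 21.5 = 0.1047
χ² = 0.0116 + 0.0930 + 0.1047 = 0.2093 ≈ 0.209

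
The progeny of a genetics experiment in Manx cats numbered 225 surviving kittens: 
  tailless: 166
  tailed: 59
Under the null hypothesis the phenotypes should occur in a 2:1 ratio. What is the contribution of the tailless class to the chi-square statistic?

1.707

Total ratio parts = 3. Expected numbers out of 225:
  tailless: 225 × 2/3 = 150
  tailed: 225 × 1/3 = 75
Contribution of tailless: (166 − 150)² / 150 = 1.7067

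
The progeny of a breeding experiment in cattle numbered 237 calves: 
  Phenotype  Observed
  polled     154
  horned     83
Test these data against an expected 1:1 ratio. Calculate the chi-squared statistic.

Under the 1:1 hypothesis (Σ ratio = 2, N = 237):
  polled: 237 × 1/2 = 118.5
  horned: 237 × 1/2 = 118.5
χ² = Σ (O − E)² / E
  polled: (154 − 118.5)² / 118.5 = 10.6350
  horned: (83 − 118.5)² / 118.5 = 10.6350
χ² = 10.6350 + 10.6350 = 21.270

21.270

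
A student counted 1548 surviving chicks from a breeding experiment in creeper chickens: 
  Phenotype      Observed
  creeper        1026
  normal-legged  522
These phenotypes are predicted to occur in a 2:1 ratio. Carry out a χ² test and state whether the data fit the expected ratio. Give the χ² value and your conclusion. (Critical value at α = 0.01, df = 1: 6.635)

0.105; consistent

The 2:1 ratio has 3 parts, so with N = 1548 the expected counts are:
  creeper: 1548 × 2/3 = 1032
  normal-legged: 1548 × 1/3 = 516
χ² = Σ (O − E)² / E
  creeper: (1026 − 1032)² / 1032 = 0.0349
  normal-legged: (522 − 516)² / 516 = 0.0698
χ² = 0.0349 + 0.0698 = 0.1047 ≈ 0.105
Degrees of freedom = 2 − 1 = 1; critical value at α = 0.01 is 6.635.
Since 0.105 < 6.635, we fail to reject the null hypothesis — the data are consistent with the 2:1 ratio.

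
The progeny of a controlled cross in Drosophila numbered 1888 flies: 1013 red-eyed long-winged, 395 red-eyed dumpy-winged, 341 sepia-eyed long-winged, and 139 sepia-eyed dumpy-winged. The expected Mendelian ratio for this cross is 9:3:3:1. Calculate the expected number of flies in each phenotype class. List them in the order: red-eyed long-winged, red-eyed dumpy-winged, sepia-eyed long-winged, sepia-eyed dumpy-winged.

1062, 354, 354, 118

Expected counts for N = 1888 under a 9:3:3:1 ratio (total parts = 16):
  red-eyed long-winged: 1888 × 9/16 = 1062
  red-eyed dumpy-winged: 1888 × 3/16 = 354
  sepia-eyed long-winged: 1888 × 3/16 = 354
  sepia-eyed dumpy-winged: 1888 × 1/16 = 118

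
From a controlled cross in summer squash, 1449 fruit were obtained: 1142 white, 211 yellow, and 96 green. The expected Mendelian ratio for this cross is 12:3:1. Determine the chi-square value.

The 12:3:1 ratio has 16 parts, so with N = 1449 the expected counts are:
  white: 1449 × 12/16 = 1086.75
  yellow: 1449 × 3/16 = 271.6875
  green: 1449 × 1/16 = 90.5625
χ² = Σ (O − E)² / E
  white: (1142 − 1086.75)² / 1086.75 = 2.8089
  yellow: (211 − 271.6875)² / 271.6875 = 13.5559
  green: (96 − 90.5625)² / 90.5625 = 0.3265
χ² = 2.8089 + 13.5559 + 0.3265 = 16.6913 ≈ 16.691

16.691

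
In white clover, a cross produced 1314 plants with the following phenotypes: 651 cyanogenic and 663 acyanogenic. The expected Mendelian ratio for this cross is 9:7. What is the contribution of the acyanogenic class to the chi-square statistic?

13.509

Total ratio parts = 16. Expected numbers out of 1314:
  cyanogenic: 1314 × 9/16 = 739.125
  acyanogenic: 1314 × 7/16 = 574.875
Contribution of acyanogenic: (663 − 574.875)² / 574.875 = 13.5091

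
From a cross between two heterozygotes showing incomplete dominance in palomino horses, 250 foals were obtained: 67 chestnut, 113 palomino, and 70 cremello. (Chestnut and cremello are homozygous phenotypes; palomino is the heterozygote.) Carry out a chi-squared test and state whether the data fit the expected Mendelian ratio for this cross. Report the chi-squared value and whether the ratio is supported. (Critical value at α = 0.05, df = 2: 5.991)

2.376; consistent

With incomplete dominance, a heterozygote × heterozygote cross gives a 1:2:1 phenotypic ratio.
Total ratio parts = 4. Expected numbers out of 250:
  chestnut: 250 × 1/4 = 62.5
  palomino: 250 × 2/4 = 125
  cremello: 250 × 1/4 = 62.5
χ² = Σ (O − E)² / E
  chestnut: (67 − 62.5)² / 62.5 = 0.3240
  palomino: (113 − 125)² / 125 = 1.1520
  cremello: (70 − 62.5)² / 62.5 = 0.9000
χ² = 0.3240 + 1.1520 + 0.9000 = 2.376
Degrees of freedom = 3 − 1 = 2; critical value at α = 0.05 is 5.991.
Since 2.376 < 5.991, we fail to reject the null hypothesis — the data are consistent with the 1:2:1 ratio.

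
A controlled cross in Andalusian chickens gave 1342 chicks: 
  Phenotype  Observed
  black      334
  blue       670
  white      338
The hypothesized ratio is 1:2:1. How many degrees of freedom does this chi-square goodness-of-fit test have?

A goodness-of-fit test with 3 phenotype classes has df = 3 − 1 = 2.

2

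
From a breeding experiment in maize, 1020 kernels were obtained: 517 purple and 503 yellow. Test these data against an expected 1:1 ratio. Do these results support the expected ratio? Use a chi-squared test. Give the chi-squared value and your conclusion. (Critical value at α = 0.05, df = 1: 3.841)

0.192; consistent

Total ratio parts = 2. Expected numbers out of 1020:
  purple: 1020 × 1/2 = 510
  yellow: 1020 × 1/2 = 510
χ² = Σ (O − E)² / E
  purple: (517 − 510)² / 510 = 0.0961
  yellow: (503 − 510)² / 510 = 0.0961
χ² = 0.0961 + 0.0961 = 0.1922 ≈ 0.192
Degrees of freedom = 2 − 1 = 1; critical value at α = 0.05 is 3.841.
Since 0.192 < 3.841, we fail to reject the null hypothesis — the data are consistent with the 1:1 ratio.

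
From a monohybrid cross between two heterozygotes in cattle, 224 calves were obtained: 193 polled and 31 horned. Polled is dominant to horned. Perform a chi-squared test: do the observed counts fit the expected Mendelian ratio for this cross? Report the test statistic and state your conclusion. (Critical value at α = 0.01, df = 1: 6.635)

For a monohybrid cross between heterozygotes with complete dominance, the expected phenotypic ratio is 3:1.
The 3:1 ratio has 4 parts, so with N = 224 the expected counts are:
  polled: 224 × 3/4 = 168
  horned: 224 × 1/4 = 56
χ² = Σ (O − E)² / E
  polled: (193 − 168)² / 168 = 3.7202
  horned: (31 − 56)² / 56 = 11.1607
χ² = 3.7202 + 11.1607 = 14.8809 ≈ 14.881
Degrees of freedom = 2 − 1 = 1; critical value at α = 0.01 is 6.635.
Since 14.881 > 6.635, we reject the null hypothesis — the data do not fit the 3:1 ratio.

14.881; not consistent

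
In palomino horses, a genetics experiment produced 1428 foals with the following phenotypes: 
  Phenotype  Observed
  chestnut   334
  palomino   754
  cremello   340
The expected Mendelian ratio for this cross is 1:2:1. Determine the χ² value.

4.532

The 1:2:1 ratio has 4 parts, so with N = 1428 the expected counts are:
  chestnut: 1428 × 1/4 = 357
  palomino: 1428 × 2/4 = 714
  cremello: 1428 × 1/4 = 357
χ² = Σ (O − E)² / E
  chestnut: (334 − 357)² / 357 = 1.4818
  palomino: (754 − 714)² / 714 = 2.2409
  cremello: (340 − 357)² / 357 = 0.8095
χ² = 1.4818 + 2.2409 + 0.8095 = 4.5322 ≈ 4.532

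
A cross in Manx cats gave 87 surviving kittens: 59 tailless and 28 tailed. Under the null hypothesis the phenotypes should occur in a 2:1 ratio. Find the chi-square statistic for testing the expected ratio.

Total ratio parts = 3. Expected numbers out of 87:
  tailless: 87 × 2/3 = 58
  tailed: 87 × 1/3 = 29
χ² = Σ (O − E)² / E
  tailless: (59 − 58)² / 58 = 0.0172
  tailed: (28 − 29)² / 29 = 0.0345
χ² = 0.0172 + 0.0345 = 0.0517 ≈ 0.052

0.052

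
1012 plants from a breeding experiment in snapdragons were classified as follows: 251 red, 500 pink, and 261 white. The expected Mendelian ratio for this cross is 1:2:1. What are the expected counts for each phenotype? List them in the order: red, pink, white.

Under the 1:2:1 hypothesis (Σ ratio = 4, N = 1012):
  red: 1012 × 1/4 = 253
  pink: 1012 × 2/4 = 506
  white: 1012 × 1/4 = 253

253, 506, 253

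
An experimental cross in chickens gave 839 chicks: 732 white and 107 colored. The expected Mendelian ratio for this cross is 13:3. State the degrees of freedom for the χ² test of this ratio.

1

A goodness-of-fit test with 2 phenotype classes has df = 2 − 1 = 1.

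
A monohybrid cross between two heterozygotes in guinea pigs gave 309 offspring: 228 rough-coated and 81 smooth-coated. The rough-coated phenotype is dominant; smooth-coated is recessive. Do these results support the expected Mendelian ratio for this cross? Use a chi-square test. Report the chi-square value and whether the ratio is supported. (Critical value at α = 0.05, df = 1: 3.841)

For a monohybrid cross between heterozygotes with complete dominance, the expected phenotypic ratio is 3:1.
Total ratio parts = 4. Expected numbers out of 309:
  rough-coated: 309 × 3/4 = 231.75
  smooth-coated: 309 × 1/4 = 77.25
χ² = Σ (O − E)² / E
  rough-coated: (228 − 231.75)² / 231.75 = 0.0607
  smooth-coated: (81 − 77.25)² / 77.25 = 0.1820
χ² = 0.0607 + 0.1820 = 0.2427 ≈ 0.243
Degrees of freedom = 2 − 1 = 1; critical value at α = 0.05 is 3.841.
Since 0.243 < 3.841, we fail to reject the null hypothesis — the data are consistent with the 3:1 ratio.

0.243; consistent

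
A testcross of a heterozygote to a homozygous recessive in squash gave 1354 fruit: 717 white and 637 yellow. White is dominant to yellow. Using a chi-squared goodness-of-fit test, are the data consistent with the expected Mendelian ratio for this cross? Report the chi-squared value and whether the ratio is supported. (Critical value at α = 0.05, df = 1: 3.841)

A testcross of a heterozygote (Aa × aa) gives a 1:1 phenotypic ratio.
Expected counts for N = 1354 under a 1:1 ratio (total parts = 2):
  white: 1354 × 1/2 = 677
  yellow: 1354 × 1/2 = 677
χ² = Σ (O − E)² / E
  white: (717 − 677)² / 677 = 2.3634
  yellow: (637 − 677)² / 677 = 2.3634
χ² = 2.3634 + 2.3634 = 4.7268 ≈ 4.727
Degrees of freedom = 2 − 1 = 1; critical value at α = 0.05 is 3.841.
Since 4.727 > 3.841, we reject the null hypothesis — the data do not fit the 1:1 ratio.

4.727; not consistent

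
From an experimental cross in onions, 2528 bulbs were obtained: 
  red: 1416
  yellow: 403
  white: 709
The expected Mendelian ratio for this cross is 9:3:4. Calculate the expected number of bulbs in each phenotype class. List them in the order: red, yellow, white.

1422, 474, 632

Total ratio parts = 16. Expected numbers out of 2528:
  red: 2528 × 9/16 = 1422
  yellow: 2528 × 3/16 = 474
  white: 2528 × 4/16 = 632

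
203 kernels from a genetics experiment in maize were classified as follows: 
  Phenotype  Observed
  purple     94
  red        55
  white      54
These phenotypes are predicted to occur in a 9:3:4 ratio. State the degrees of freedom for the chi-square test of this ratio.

2

A goodness-of-fit test with 3 phenotype classes has df = 3 − 1 = 2.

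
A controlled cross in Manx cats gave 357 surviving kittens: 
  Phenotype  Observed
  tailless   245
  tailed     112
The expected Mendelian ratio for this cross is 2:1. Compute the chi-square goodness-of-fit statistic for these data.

Total ratio parts = 3. Expected numbers out of 357:
  tailless: 357 × 2/3 = 238
  tailed: 357 × 1/3 = 119
χ² = Σ (O − E)² / E
  tailless: (245 − 238)² / 238 = 0.2059
  tailed: (112 − 119)² / 119 = 0.4118
χ² = 0.2059 + 0.4118 = 0.6177 ≈ 0.618

0.618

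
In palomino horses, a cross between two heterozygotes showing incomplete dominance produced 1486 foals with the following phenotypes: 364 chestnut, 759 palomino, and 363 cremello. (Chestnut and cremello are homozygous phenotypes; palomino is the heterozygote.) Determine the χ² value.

With incomplete dominance, a heterozygote × heterozygote cross gives a 1:2:1 phenotypic ratio.
Total ratio parts = 4. Expected numbers out of 1486:
  chestnut: 1486 × 1/4 = 371.5
  palomino: 1486 × 2/4 = 743
  cremello: 1486 × 1/4 = 371.5
χ² = Σ (O − E)² / E
  chestnut: (364 − 371.5)² / 371.5 = 0.1514
  palomino: (759 − 743)² / 743 = 0.3445
  cremello: (363 − 371.5)² / 371.5 = 0.1945
χ² = 0.1514 + 0.3445 + 0.1945 = 0.6904 ≈ 0.690

0.690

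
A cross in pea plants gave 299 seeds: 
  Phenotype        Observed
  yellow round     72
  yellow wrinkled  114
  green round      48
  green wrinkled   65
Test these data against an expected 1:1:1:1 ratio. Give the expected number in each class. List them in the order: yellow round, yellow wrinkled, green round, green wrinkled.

74.75, 74.75, 74.75, 74.75

The 1:1:1:1 ratio has 4 parts, so with N = 299 the expected counts are:
  yellow round: 299 × 1/4 = 74.75
  yellow wrinkled: 299 × 1/4 = 74.75
  green round: 299 × 1/4 = 74.75
  green wrinkled: 299 × 1/4 = 74.75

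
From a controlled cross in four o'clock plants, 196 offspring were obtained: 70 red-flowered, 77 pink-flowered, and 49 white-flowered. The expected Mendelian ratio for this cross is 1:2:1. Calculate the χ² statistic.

Expected counts for N = 196 under a 1:2:1 ratio (total parts = 4):
  red-flowered: 196 × 1/4 = 49
  pink-flowered: 196 × 2/4 = 98
  white-flowered: 196 × 1/4 = 49
χ² = Σ (O − E)² / E
  red-flowered: (70 − 49)² / 49 = 9.0000
  pink-flowered: (77 − 98)² / 98 = 4.5000
  white-flowered: (49 − 49)² / 49 = 0.0000
χ² = 9.0000 + 4.5000 + 0.0000 = 13.500

13.500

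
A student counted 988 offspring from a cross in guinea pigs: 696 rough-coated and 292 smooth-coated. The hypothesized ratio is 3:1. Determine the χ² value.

Total ratio parts = 4. Expected numbers out of 988:
  rough-coated: 988 × 3/4 = 741
  smooth-coated: 988 × 1/4 = 247
χ² = Σ (O − E)² / E
  rough-coated: (696 − 741)² / 741 = 2.7328
  smooth-coated: (292 − 247)² / 247 = 8.1984
χ² = 2.7328 + 8.1984 = 10.9312 ≈ 10.931

10.931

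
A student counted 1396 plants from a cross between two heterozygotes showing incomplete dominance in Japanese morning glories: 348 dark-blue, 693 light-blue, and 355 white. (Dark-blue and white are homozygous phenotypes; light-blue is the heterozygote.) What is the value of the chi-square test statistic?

0.142

With incomplete dominance, a heterozygote × heterozygote cross gives a 1:2:1 phenotypic ratio.
Expected counts for N = 1396 under a 1:2:1 ratio (total parts = 4):
  dark-blue: 1396 × 1/4 = 349
  light-blue: 1396 × 2/4 = 698
  white: 1396 × 1/4 = 349
χ² = Σ (O − E)² / E
  dark-blue: (348 − 349)² / 349 = 0.0029
  light-blue: (693 − 698)² / 698 = 0.0358
  white: (355 − 349)² / 349 = 0.1032
χ² = 0.0029 + 0.0358 + 0.1032 = 0.1419 ≈ 0.142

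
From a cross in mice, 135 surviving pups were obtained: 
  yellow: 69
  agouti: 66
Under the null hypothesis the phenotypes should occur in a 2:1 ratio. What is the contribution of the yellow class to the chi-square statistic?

Expected counts for N = 135 under a 2:1 ratio (total parts = 3):
  yellow: 135 × 2/3 = 90
  agouti: 135 × 1/3 = 45
Contribution of yellow: (69 − 90)² / 90 = 4.9000

4.900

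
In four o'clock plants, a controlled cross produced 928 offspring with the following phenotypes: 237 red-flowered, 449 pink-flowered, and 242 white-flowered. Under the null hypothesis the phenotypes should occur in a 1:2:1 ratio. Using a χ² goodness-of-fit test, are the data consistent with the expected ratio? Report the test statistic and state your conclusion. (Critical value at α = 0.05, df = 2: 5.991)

1.024; consistent

Under the 1:2:1 hypothesis (Σ ratio = 4, N = 928):
  red-flowered: 928 × 1/4 = 232
  pink-flowered: 928 × 2/4 = 464
  white-flowered: 928 × 1/4 = 232
χ² = Σ (O − E)² / E
  red-flowered: (237 − 232)² / 232 = 0.1078
  pink-flowered: (449 − 464)² / 464 = 0.4849
  white-flowered: (242 − 232)² / 232 = 0.4310
χ² = 0.1078 + 0.4849 + 0.4310 = 1.0237 ≈ 1.024
Degrees of freedom = 3 − 1 = 2; critical value at α = 0.05 is 5.991.
Since 1.024 < 5.991, we fail to reject the null hypothesis — the data are consistent with the 1:2:1 ratio.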